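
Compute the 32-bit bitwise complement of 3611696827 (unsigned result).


~0b11010111010001100001111010111011 = 0b101000101110011110000101000100 = 683270468 (32-bit unsigned)

683270468


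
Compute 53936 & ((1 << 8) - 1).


53936 & 255 = 176

176


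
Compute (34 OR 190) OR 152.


Step 1: 34 | 190 = 190
Step 2: 190 | 152 = 190

190


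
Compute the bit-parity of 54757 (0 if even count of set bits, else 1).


0b1101010111100101 has 10 ones => parity 0

0


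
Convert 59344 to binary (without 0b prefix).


59344 = 1110011111010000 in binary

1110011111010000


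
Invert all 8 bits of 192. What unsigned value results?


192 ^ 255 = 63

63


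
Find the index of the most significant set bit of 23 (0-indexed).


0b10111. Highest set bit at position 4

4


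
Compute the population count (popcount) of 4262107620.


0b11111110000010101001100111100100 has 17 set bits

17


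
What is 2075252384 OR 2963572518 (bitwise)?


0b1111011101100011101011010100000 | 0b10110000101001001000011100100110 = 0b11111011101101011101011110100110 = 4222998438

4222998438


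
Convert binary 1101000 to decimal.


1101000 in decimal = 104

104


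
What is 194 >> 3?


0b11000010 >> 3 = 0b11000 = 24

24


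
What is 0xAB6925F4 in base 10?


AB6925F4 hex = 2875794932 decimal

2875794932


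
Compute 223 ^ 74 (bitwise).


0b11011111 ^ 0b1001010 = 0b10010101 = 149

149


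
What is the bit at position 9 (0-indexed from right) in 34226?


0b1000010110110010, position 9 = 0

0


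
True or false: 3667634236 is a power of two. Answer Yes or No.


0b11011010100110111010100000111100. Multiple bits set => No

No


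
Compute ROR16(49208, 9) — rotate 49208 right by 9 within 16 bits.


Rotate 0b1100000000111000 right by 9 (16-bit) = 0b1110001100000 = 7264

7264


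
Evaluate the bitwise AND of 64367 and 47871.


0b1111101101101111 & 0b1011101011111111 = 0b1011101001101111 = 47727

47727


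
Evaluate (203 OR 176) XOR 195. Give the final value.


Step 1: 203 | 176 = 251
Step 2: 251 ^ 195 = 56

56


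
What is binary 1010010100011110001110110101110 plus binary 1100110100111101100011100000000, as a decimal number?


1010010100011110001110110101110 + 1100110100111101100011100000000 = 10111001001011011110010010101110 = 3106792622

3106792622


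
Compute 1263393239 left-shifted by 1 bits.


0b1001011010011011101100111010111 << 1 = 0b10010110100110111011001110101110 = 2526786478

2526786478


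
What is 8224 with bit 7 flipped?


8224 ^ (1 << 7) = 8224 ^ 128 = 8352

8352


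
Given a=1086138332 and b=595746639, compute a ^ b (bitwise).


1086138332 ^ 595746639 = 1665104019

1665104019


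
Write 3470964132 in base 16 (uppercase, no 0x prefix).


3470964132 = CEE2B5A4 hex

CEE2B5A4


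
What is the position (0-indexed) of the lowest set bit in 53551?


0b1101000100101111. Lowest set bit at position 0

0


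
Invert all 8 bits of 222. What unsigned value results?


222 ^ 255 = 33

33


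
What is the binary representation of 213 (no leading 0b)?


213 = 11010101 in binary

11010101


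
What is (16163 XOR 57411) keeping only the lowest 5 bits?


Step 1: 16163 ^ 57411 = 57184
Step 2: 57184 & 31 = 0

0


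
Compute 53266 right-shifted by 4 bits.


0b1101000000010010 >> 4 = 0b110100000001 = 3329

3329


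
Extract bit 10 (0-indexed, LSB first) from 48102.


0b1011101111100110, position 10 = 0

0


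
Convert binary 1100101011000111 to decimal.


1100101011000111 in decimal = 51911

51911


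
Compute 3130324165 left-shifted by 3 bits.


0b10111010100101001111010011000101 << 3 = 0b10111010100101001111010011000101000 = 25042593320

25042593320


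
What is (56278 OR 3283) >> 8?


Step 1: 56278 | 3283 = 57303
Step 2: 57303 >> 8 = 223

223


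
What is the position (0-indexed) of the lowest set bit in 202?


0b11001010. Lowest set bit at position 1

1


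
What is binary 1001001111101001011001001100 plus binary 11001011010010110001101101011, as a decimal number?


1001001111101001011001001100 + 11001011010010110001101101011 = 100010101001111111100110110111 = 581433783

581433783


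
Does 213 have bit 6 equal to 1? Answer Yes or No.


0b11010101, bit 6 = 1. Yes

Yes


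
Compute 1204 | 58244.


0b10010110100 | 0b1110001110000100 = 0b1110011110110100 = 59316

59316


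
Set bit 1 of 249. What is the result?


249 | (1 << 1) = 249 | 2 = 251

251


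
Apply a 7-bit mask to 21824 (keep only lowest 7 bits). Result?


21824 & 127 = 64

64


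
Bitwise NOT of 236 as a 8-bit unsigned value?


~0b11101100 = 0b10011 = 19 (8-bit unsigned)

19


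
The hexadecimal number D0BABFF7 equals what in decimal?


D0BABFF7 hex = 3501899767 decimal

3501899767


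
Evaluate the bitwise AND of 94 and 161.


0b1011110 & 0b10100001 = 0b0 = 0

0


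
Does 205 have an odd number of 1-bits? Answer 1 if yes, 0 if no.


0b11001101 has 5 ones => parity 1

1


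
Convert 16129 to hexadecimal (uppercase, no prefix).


16129 = 3F01 hex

3F01


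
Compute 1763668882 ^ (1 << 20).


1763668882 ^ (1 << 20) = 1763668882 ^ 1048576 = 1762620306

1762620306


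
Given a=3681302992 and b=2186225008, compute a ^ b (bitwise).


3681302992 ^ 2186225008 = 1495473312

1495473312


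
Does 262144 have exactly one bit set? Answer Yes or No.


0b1000000000000000000. Only one bit set => Yes

Yes


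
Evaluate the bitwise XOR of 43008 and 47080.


0b1010100000000000 ^ 0b1011011111101000 = 0b1111111101000 = 8168

8168


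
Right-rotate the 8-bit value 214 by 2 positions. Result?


Rotate 0b11010110 right by 2 (8-bit) = 0b10110101 = 181

181


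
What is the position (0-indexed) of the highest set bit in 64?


0b1000000. Highest set bit at position 6

6


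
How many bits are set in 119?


0b1110111 has 6 set bits

6


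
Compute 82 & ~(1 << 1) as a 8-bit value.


82 & ~(1 << 1) = 80

80


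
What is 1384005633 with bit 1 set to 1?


1384005633 | (1 << 1) = 1384005633 | 2 = 1384005635

1384005635


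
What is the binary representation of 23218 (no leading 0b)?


23218 = 101101010110010 in binary

101101010110010


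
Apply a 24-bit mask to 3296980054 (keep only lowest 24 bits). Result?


3296980054 & 16777215 = 8645718

8645718


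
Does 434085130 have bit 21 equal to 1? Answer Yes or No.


0b11001110111111001110100001010, bit 21 = 0. No

No


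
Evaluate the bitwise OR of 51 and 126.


0b110011 | 0b1111110 = 0b1111111 = 127

127


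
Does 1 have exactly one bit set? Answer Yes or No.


0b1. Only one bit set => Yes

Yes


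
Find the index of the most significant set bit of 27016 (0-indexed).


0b110100110001000. Highest set bit at position 14

14


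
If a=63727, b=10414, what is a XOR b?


63727 ^ 10414 = 53313

53313


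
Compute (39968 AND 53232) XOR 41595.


Step 1: 39968 & 53232 = 35872
Step 2: 35872 ^ 41595 = 11867

11867


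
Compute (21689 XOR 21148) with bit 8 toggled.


Step 1: 21689 ^ 21148 = 1573
Step 2: 1573 ^ (1 << 8) = 1573 ^ 256 = 1829

1829


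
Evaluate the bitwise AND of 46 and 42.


0b101110 & 0b101010 = 0b101010 = 42

42


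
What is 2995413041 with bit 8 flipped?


2995413041 ^ (1 << 8) = 2995413041 ^ 256 = 2995413297

2995413297


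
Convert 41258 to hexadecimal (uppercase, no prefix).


41258 = A12A hex

A12A


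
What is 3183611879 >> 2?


0b10111101110000100000111111100111 >> 2 = 0b101111011100001000001111111001 = 795902969

795902969


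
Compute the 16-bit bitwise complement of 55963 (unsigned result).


~0b1101101010011011 = 0b10010101100100 = 9572 (16-bit unsigned)

9572


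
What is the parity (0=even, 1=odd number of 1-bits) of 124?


0b1111100 has 5 ones => parity 1

1


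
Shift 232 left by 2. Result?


0b11101000 << 2 = 0b1110100000 = 928

928


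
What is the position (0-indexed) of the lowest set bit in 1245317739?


0b1001010001110100000101001101011. Lowest set bit at position 0

0


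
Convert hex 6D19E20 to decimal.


6D19E20 hex = 114400800 decimal

114400800


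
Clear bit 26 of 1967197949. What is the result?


1967197949 & ~(1 << 26) = 1900089085

1900089085


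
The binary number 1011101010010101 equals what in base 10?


1011101010010101 in decimal = 47765

47765


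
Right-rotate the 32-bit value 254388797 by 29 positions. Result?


Rotate 0b1111001010011010101000111101 right by 29 (32-bit) = 0b1111001010011010101000111101000 = 2035110376

2035110376


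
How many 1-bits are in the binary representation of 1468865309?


0b1010111100011010001101100011101 has 17 set bits

17


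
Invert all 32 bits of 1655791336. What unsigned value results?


1655791336 ^ 4294967295 = 2639175959

2639175959


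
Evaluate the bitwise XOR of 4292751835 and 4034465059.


0b11111111110111100011000111011011 ^ 0b11110000011110010000110100100011 = 0b1111101001110011110011111000 = 262618360

262618360


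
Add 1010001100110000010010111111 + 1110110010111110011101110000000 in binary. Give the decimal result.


1010001100110000010010111111 + 1110110010111110011101110000000 = 10000000100100100100000000111111 = 2157068351

2157068351


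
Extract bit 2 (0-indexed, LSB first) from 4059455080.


0b11110001111101100101111001101000, position 2 = 0

0


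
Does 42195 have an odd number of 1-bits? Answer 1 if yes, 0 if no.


0b1010010011010011 has 8 ones => parity 0

0


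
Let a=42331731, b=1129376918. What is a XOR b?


42331731 ^ 1129376918 = 1104478917

1104478917


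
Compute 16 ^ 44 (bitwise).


0b10000 ^ 0b101100 = 0b111100 = 60

60


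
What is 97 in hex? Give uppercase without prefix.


97 = 61 hex

61


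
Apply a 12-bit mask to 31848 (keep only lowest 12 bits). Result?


31848 & 4095 = 3176

3176


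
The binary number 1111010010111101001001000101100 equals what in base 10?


1111010010111101001001000101100 in decimal = 2053018156

2053018156


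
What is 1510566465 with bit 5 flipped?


1510566465 ^ (1 << 5) = 1510566465 ^ 32 = 1510566497

1510566497


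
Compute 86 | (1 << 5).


86 | (1 << 5) = 86 | 32 = 118

118


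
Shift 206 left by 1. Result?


0b11001110 << 1 = 0b110011100 = 412

412


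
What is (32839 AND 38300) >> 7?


Step 1: 32839 & 38300 = 32772
Step 2: 32772 >> 7 = 256

256


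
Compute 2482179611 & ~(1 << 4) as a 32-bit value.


2482179611 & ~(1 << 4) = 2482179595

2482179595


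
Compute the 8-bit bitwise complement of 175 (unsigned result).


~0b10101111 = 0b1010000 = 80 (8-bit unsigned)

80


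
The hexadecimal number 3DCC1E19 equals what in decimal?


3DCC1E19 hex = 1036787225 decimal

1036787225


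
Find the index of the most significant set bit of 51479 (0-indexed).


0b1100100100010111. Highest set bit at position 15

15


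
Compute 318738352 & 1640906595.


0b10010111111111000111110110000 & 0b1100001110011100011111101100011 = 0b110011100000111100100000 = 13504288

13504288


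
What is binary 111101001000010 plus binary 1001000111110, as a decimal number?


111101001000010 + 1001000111110 = 1000110010000000 = 35968

35968


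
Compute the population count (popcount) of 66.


0b1000010 has 2 set bits

2


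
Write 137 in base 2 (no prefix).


137 = 10001001 in binary

10001001


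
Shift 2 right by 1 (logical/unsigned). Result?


0b10 >> 1 = 0b1 = 1

1


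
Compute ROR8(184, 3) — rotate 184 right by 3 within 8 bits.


Rotate 0b10111000 right by 3 (8-bit) = 0b10111 = 23

23


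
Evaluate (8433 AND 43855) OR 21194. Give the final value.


Step 1: 8433 & 43855 = 8257
Step 2: 8257 | 21194 = 29387

29387


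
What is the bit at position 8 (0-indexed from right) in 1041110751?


0b111110000011100001011011011111, position 8 = 0

0


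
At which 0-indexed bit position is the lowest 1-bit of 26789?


0b110100010100101. Lowest set bit at position 0

0


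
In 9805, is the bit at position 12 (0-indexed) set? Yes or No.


0b10011001001101, bit 12 = 0. No

No


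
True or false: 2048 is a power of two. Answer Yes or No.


0b100000000000. Only one bit set => Yes

Yes


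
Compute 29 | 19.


0b11101 | 0b10011 = 0b11111 = 31

31


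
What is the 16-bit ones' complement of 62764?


62764 ^ 65535 = 2771

2771


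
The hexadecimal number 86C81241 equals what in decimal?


86C81241 hex = 2261258817 decimal

2261258817


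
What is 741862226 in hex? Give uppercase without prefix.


741862226 = 2C37EB52 hex

2C37EB52


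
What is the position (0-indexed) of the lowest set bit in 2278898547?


0b10000111110101010011101101110011. Lowest set bit at position 0

0


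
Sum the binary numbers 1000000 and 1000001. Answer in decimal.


1000000 + 1000001 = 10000001 = 129

129


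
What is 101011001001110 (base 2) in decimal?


101011001001110 in decimal = 22094

22094


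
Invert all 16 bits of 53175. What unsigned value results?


53175 ^ 65535 = 12360

12360


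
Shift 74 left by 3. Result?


0b1001010 << 3 = 0b1001010000 = 592

592


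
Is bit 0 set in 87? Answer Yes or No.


0b1010111, bit 0 = 1. Yes

Yes


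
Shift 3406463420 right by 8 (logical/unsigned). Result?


0b11001011000010101000000110111100 >> 8 = 0b110010110000101010000001 = 13306497

13306497


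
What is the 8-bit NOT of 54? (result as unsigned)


~0b110110 = 0b11001001 = 201 (8-bit unsigned)

201


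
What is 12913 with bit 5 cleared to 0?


12913 & ~(1 << 5) = 12881

12881


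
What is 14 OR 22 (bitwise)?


0b1110 | 0b10110 = 0b11110 = 30

30


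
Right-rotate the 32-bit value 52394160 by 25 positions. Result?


Rotate 0b11000111110111100010110000 right by 25 (32-bit) = 0b10001111101111000101100000000001 = 2411485185

2411485185


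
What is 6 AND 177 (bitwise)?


0b110 & 0b10110001 = 0b0 = 0

0


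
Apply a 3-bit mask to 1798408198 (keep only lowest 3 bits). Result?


1798408198 & 7 = 6

6


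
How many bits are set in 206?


0b11001110 has 5 set bits

5


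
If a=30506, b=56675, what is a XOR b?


30506 ^ 56675 = 43593

43593


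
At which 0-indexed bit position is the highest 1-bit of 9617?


0b10010110010001. Highest set bit at position 13

13


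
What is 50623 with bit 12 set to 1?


50623 | (1 << 12) = 50623 | 4096 = 54719

54719


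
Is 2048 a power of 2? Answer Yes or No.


0b100000000000. Only one bit set => Yes

Yes


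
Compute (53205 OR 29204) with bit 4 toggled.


Step 1: 53205 | 29204 = 65493
Step 2: 65493 ^ (1 << 4) = 65493 ^ 16 = 65477

65477


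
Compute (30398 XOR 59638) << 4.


Step 1: 30398 ^ 59638 = 40520
Step 2: 40520 << 4 = 648320

648320


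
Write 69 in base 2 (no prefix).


69 = 1000101 in binary

1000101


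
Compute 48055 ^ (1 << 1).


48055 ^ (1 << 1) = 48055 ^ 2 = 48053

48053


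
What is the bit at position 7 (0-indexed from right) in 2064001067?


0b1111011000001100010100000101011, position 7 = 0

0


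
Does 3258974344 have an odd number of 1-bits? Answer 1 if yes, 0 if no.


0b11000010010000000000000010001000 has 6 ones => parity 0

0


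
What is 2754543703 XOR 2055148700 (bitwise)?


0b10100100001011110000000001010111 ^ 0b1111010011111110001010010011100 = 0b11011110010100000001010011001011 = 3729790155

3729790155


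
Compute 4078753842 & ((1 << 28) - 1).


4078753842 & 268435455 = 52222002

52222002


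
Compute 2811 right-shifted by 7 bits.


0b101011111011 >> 7 = 0b10101 = 21

21


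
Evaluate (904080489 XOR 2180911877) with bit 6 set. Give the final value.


Step 1: 904080489 ^ 2180911877 = 3021815660
Step 2: 3021815660 | (1 << 6) = 3021815660 | 64 = 3021815660

3021815660


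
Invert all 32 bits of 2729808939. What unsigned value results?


2729808939 ^ 4294967295 = 1565158356

1565158356


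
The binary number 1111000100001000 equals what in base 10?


1111000100001000 in decimal = 61704

61704


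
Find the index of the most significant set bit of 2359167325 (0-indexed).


0b10001100100111100000100101011101. Highest set bit at position 31

31


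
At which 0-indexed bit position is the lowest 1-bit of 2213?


0b100010100101. Lowest set bit at position 0

0


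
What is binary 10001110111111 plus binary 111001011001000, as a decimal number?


10001110111111 + 111001011001000 = 1001011010000111 = 38535

38535


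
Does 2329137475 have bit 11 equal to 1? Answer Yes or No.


0b10001010110100111101000101000011, bit 11 = 0. No

No


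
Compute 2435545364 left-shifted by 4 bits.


0b10010001001010110111100100010100 << 4 = 0b100100010010101101111001000101000000 = 38968725824

38968725824


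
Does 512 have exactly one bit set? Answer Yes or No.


0b1000000000. Only one bit set => Yes

Yes


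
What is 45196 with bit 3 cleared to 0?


45196 & ~(1 << 3) = 45188

45188


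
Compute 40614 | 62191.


0b1001111010100110 | 0b1111001011101111 = 0b1111111011101111 = 65263

65263


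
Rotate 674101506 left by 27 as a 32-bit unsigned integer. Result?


Rotate 0b101000001011011111100100000010 left by 27 (32-bit) = 0b10001010000010110111111001000 = 289501128

289501128


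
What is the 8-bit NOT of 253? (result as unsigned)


~0b11111101 = 0b10 = 2 (8-bit unsigned)

2


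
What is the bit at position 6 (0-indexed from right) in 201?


0b11001001, position 6 = 1

1


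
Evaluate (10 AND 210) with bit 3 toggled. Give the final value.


Step 1: 10 & 210 = 2
Step 2: 2 ^ (1 << 3) = 2 ^ 8 = 10

10


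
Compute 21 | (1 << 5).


21 | (1 << 5) = 21 | 32 = 53

53


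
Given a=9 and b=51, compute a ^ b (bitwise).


9 ^ 51 = 58

58


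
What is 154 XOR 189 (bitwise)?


0b10011010 ^ 0b10111101 = 0b100111 = 39

39


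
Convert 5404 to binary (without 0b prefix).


5404 = 1010100011100 in binary

1010100011100


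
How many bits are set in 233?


0b11101001 has 5 set bits

5


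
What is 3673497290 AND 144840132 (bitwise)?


0b11011010111101010001111011001010 & 0b1000101000100001010111000100 = 0b1000101000000001010011000000 = 144708800

144708800


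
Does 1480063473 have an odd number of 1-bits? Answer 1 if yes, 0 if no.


0b1011000001101111111100111110001 has 19 ones => parity 1

1


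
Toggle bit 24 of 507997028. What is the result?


507997028 ^ (1 << 24) = 507997028 ^ 16777216 = 524774244

524774244


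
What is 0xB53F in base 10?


B53F hex = 46399 decimal

46399


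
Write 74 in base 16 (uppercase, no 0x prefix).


74 = 4A hex

4A


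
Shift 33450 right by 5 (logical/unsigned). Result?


0b1000001010101010 >> 5 = 0b10000010101 = 1045

1045


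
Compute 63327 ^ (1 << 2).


63327 ^ (1 << 2) = 63327 ^ 4 = 63323

63323


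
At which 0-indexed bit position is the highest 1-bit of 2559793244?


0b10011000100100110101100001011100. Highest set bit at position 31

31


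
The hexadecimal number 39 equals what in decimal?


39 hex = 57 decimal

57


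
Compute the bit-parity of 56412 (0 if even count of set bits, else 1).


0b1101110001011100 has 9 ones => parity 1

1


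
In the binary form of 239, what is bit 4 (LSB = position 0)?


0b11101111, position 4 = 0

0


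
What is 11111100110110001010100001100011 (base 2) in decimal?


11111100110110001010100001100011 in decimal = 4242057315

4242057315


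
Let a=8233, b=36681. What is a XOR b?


8233 ^ 36681 = 44896

44896


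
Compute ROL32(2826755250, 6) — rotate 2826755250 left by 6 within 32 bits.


Rotate 0b10101000011111001101110010110010 left by 6 (32-bit) = 0b11111001101110010110010101010 = 523709610

523709610


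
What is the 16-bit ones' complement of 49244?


49244 ^ 65535 = 16291

16291


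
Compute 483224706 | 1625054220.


0b11100110011010110110010000010 | 0b1100000110111000101110000001100 = 0b1111100110111010111110010001110 = 2094890126

2094890126


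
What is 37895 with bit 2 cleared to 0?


37895 & ~(1 << 2) = 37891

37891


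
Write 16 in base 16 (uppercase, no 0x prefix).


16 = 10 hex

10


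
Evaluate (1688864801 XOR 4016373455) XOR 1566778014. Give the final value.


Step 1: 1688864801 ^ 4016373455 = 2345596654
Step 2: 2345596654 ^ 1566778014 = 3601716336

3601716336


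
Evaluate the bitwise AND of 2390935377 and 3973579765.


0b10001110100000101100011101010001 & 0b11101100110110000000001111110101 = 0b10001100100000000000001101010001 = 2357199697

2357199697


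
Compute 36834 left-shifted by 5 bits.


0b1000111111100010 << 5 = 0b100011111110001000000 = 1178688

1178688


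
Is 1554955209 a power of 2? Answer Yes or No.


0b1011100101011101011101111001001. Multiple bits set => No

No


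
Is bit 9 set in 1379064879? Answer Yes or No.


0b1010010001100101101110000101111, bit 9 = 0. No

No


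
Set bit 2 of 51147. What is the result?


51147 | (1 << 2) = 51147 | 4 = 51151

51151


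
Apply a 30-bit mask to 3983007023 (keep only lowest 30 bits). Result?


3983007023 & 1073741823 = 761781551

761781551


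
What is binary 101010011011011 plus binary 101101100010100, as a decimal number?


101010011011011 + 101101100010100 = 1010111111101111 = 45039

45039


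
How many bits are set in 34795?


0b1000011111101011 has 10 set bits

10


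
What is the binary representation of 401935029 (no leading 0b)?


401935029 = 10111111101010000101010110101 in binary

10111111101010000101010110101


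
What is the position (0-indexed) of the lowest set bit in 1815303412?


0b1101100001100110101010011110100. Lowest set bit at position 2

2


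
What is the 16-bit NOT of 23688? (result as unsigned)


~0b101110010001000 = 0b1010001101110111 = 41847 (16-bit unsigned)

41847


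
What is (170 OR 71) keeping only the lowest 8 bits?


Step 1: 170 | 71 = 239
Step 2: 239 & 255 = 239

239


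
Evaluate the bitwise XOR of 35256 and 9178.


0b1000100110111000 ^ 0b10001111011010 = 0b1010101001100010 = 43618

43618


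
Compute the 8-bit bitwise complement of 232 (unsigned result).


~0b11101000 = 0b10111 = 23 (8-bit unsigned)

23


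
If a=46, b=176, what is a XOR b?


46 ^ 176 = 158

158


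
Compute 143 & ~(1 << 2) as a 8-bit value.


143 & ~(1 << 2) = 139

139


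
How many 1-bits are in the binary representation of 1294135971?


0b1001101001000101111001010100011 has 15 set bits

15


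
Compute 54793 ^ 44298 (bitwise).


0b1101011000001001 ^ 0b1010110100001010 = 0b111101100000011 = 31491

31491


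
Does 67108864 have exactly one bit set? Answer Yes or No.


0b100000000000000000000000000. Only one bit set => Yes

Yes


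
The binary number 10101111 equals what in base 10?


10101111 in decimal = 175

175


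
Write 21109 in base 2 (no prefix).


21109 = 101001001110101 in binary

101001001110101


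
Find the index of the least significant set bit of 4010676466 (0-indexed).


0b11101111000011100001000011110010. Lowest set bit at position 1

1


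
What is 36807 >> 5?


0b1000111111000111 >> 5 = 0b10001111110 = 1150

1150


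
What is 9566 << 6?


0b10010101011110 << 6 = 0b10010101011110000000 = 612224

612224


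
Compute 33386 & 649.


0b1000001001101010 & 0b1010001001 = 0b1000001000 = 520

520


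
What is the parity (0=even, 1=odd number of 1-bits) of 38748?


0b1001011101011100 has 9 ones => parity 1

1


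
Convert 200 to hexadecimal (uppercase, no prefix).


200 = C8 hex

C8


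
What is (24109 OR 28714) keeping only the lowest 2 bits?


Step 1: 24109 | 28714 = 32303
Step 2: 32303 & 3 = 3

3


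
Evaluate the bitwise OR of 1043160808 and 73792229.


0b111110001011010101111011101000 | 0b100011001011111101011100101 = 0b111110011011011111111011101101 = 1047396077

1047396077


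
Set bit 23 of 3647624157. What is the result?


3647624157 | (1 << 23) = 3647624157 | 8388608 = 3656012765

3656012765


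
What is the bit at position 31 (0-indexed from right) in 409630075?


0b11000011010100111010101111011, position 31 = 0

0


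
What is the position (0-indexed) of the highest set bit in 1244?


0b10011011100. Highest set bit at position 10

10


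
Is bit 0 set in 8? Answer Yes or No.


0b1000, bit 0 = 0. No

No


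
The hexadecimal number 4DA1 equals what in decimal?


4DA1 hex = 19873 decimal

19873


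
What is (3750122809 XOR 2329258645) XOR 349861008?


Step 1: 3750122809 ^ 2329258645 = 1431568300
Step 2: 1431568300 ^ 349861008 = 1099533116

1099533116


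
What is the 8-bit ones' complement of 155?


155 ^ 255 = 100

100


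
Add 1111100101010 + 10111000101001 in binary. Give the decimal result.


1111100101010 + 10111000101001 = 100110101010011 = 19795

19795


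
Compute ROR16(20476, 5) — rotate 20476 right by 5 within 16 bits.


Rotate 0b100111111111100 right by 5 (16-bit) = 0b1110001001111111 = 57983

57983


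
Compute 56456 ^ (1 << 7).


56456 ^ (1 << 7) = 56456 ^ 128 = 56328

56328


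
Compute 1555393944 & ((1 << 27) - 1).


1555393944 & 134217727 = 78998936

78998936


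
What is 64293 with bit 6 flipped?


64293 ^ (1 << 6) = 64293 ^ 64 = 64357

64357


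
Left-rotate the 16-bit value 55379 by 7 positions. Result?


Rotate 0b1101100001010011 left by 7 (16-bit) = 0b10100111101100 = 10732

10732


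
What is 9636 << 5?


0b10010110100100 << 5 = 0b1001011010010000000 = 308352

308352


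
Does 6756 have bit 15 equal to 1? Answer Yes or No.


0b1101001100100, bit 15 = 0. No

No


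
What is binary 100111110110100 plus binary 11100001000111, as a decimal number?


100111110110100 + 11100001000111 = 1000011111111011 = 34811

34811


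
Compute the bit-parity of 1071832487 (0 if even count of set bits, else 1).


0b111111111000101101110110100111 has 21 ones => parity 1

1


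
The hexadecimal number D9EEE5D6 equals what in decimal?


D9EEE5D6 hex = 3656312278 decimal

3656312278


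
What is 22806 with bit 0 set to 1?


22806 | (1 << 0) = 22806 | 1 = 22807

22807


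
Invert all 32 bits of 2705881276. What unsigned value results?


2705881276 ^ 4294967295 = 1589086019

1589086019


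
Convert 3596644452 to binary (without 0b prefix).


3596644452 = 11010110011000000111000001100100 in binary

11010110011000000111000001100100


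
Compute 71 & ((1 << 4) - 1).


71 & 15 = 7

7


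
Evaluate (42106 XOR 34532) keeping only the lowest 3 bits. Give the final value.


Step 1: 42106 ^ 34532 = 8862
Step 2: 8862 & 7 = 6

6


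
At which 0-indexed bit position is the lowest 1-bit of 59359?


0b1110011111011111. Lowest set bit at position 0

0


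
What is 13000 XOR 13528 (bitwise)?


0b11001011001000 ^ 0b11010011011000 = 0b11000010000 = 1552

1552


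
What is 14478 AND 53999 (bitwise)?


0b11100010001110 & 0b1101001011101111 = 0b1000010001110 = 4238

4238


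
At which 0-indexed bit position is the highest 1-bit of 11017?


0b10101100001001. Highest set bit at position 13

13


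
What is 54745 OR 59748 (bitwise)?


0b1101010111011001 | 0b1110100101100100 = 0b1111110111111101 = 65021

65021


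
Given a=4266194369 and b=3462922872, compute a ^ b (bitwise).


4266194369 ^ 3462922872 = 807466937

807466937


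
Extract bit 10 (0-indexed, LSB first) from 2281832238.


0b10001000000000011111111100101110, position 10 = 1

1


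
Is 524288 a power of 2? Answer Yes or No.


0b10000000000000000000. Only one bit set => Yes

Yes


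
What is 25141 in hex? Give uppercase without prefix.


25141 = 6235 hex

6235


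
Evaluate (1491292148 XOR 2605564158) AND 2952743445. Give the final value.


Step 1: 1491292148 ^ 2605564158 = 3282997002
Step 2: 3282997002 & 2952743445 = 2209221120

2209221120


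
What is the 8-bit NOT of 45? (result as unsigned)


~0b101101 = 0b11010010 = 210 (8-bit unsigned)

210


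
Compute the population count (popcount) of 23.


0b10111 has 4 set bits

4


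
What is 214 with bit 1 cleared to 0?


214 & ~(1 << 1) = 212

212


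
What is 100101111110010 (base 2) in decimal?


100101111110010 in decimal = 19442

19442


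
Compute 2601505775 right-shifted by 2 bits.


0b10011011000011111101001111101111 >> 2 = 0b100110110000111111010011111011 = 650376443

650376443


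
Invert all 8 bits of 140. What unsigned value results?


140 ^ 255 = 115

115


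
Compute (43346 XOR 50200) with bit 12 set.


Step 1: 43346 ^ 50200 = 27978
Step 2: 27978 | (1 << 12) = 27978 | 4096 = 32074

32074


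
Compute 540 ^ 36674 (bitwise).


0b1000011100 ^ 0b1000111101000010 = 0b1000110101011110 = 36190

36190


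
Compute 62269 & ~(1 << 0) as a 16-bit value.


62269 & ~(1 << 0) = 62268

62268


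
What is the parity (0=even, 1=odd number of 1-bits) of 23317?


0b101101100010101 has 8 ones => parity 0

0


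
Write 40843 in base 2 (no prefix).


40843 = 1001111110001011 in binary

1001111110001011


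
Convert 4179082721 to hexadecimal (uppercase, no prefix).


4179082721 = F917BDE1 hex

F917BDE1


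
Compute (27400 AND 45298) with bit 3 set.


Step 1: 27400 & 45298 = 8192
Step 2: 8192 | (1 << 3) = 8192 | 8 = 8200

8200


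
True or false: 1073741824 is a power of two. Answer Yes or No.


0b1000000000000000000000000000000. Only one bit set => Yes

Yes


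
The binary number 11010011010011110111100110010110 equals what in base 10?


11010011010011110111100110010110 in decimal = 3545201046

3545201046


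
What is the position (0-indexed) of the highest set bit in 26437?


0b110011101000101. Highest set bit at position 14

14


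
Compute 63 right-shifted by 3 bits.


0b111111 >> 3 = 0b111 = 7

7


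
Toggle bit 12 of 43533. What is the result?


43533 ^ (1 << 12) = 43533 ^ 4096 = 47629

47629


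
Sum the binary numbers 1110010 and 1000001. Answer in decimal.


1110010 + 1000001 = 10110011 = 179

179


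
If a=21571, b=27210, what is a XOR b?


21571 ^ 27210 = 15881

15881


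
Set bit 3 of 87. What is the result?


87 | (1 << 3) = 87 | 8 = 95

95


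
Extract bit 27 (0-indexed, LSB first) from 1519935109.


0b1011010100110000101111010000101, position 27 = 1

1


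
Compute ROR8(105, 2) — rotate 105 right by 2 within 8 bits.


Rotate 0b1101001 right by 2 (8-bit) = 0b1011010 = 90

90


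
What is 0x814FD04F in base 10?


814FD04F hex = 2169491535 decimal

2169491535


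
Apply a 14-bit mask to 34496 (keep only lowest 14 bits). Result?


34496 & 16383 = 1728

1728


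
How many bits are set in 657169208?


0b100111001010111001101100111000 has 16 set bits

16


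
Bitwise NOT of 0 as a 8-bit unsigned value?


~0b0 = 0b11111111 = 255 (8-bit unsigned)

255


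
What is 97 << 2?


0b1100001 << 2 = 0b110000100 = 388

388


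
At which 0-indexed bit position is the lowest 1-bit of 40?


0b101000. Lowest set bit at position 3

3


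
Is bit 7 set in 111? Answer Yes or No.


0b1101111, bit 7 = 0. No

No


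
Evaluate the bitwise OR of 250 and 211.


0b11111010 | 0b11010011 = 0b11111011 = 251

251


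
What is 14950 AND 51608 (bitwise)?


0b11101001100110 & 0b1100100110011000 = 0b100000000000 = 2048

2048


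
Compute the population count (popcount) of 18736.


0b100100100110000 has 5 set bits

5


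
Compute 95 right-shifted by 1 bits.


0b1011111 >> 1 = 0b101111 = 47

47


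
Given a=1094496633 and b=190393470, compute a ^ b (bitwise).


1094496633 ^ 190393470 = 1248173319

1248173319


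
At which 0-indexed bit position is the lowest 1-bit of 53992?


0b1101001011101000. Lowest set bit at position 3

3


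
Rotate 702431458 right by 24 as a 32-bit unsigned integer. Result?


Rotate 0b101001110111100100000011100010 right by 24 (32-bit) = 0b11011110010000001110001000101001 = 3728794153

3728794153


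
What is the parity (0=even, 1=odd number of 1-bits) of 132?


0b10000100 has 2 ones => parity 0

0


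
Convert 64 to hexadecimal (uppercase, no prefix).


64 = 40 hex

40


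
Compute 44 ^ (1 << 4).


44 ^ (1 << 4) = 44 ^ 16 = 60

60


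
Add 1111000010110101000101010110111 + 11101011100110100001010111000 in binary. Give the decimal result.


1111000010110101000101010110111 + 11101011100110100001010111000 = 10010101110011011100110101101111 = 2513292655

2513292655


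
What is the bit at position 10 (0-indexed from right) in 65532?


0b1111111111111100, position 10 = 1

1


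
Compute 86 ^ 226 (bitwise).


0b1010110 ^ 0b11100010 = 0b10110100 = 180

180


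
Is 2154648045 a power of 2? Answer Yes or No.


0b10000000011011010101000111101101. Multiple bits set => No

No


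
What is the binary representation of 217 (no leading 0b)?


217 = 11011001 in binary

11011001


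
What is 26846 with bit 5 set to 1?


26846 | (1 << 5) = 26846 | 32 = 26878

26878


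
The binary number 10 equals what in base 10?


10 in decimal = 2

2


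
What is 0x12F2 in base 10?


12F2 hex = 4850 decimal

4850


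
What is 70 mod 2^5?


70 & 31 = 6

6


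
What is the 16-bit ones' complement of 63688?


63688 ^ 65535 = 1847

1847


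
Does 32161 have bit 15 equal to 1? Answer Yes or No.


0b111110110100001, bit 15 = 0. No

No


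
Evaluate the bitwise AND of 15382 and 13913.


0b11110000010110 & 0b11011001011001 = 0b11010000010000 = 13328

13328


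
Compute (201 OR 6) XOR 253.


Step 1: 201 | 6 = 207
Step 2: 207 ^ 253 = 50

50


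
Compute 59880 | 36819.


0b1110100111101000 | 0b1000111111010011 = 0b1110111111111011 = 61435

61435


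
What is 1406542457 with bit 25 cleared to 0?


1406542457 & ~(1 << 25) = 1372988025

1372988025


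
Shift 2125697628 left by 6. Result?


0b1111110101100111001001001011100 << 6 = 0b1111110101100111001001001011100000000 = 136044648192

136044648192


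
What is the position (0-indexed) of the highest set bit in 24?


0b11000. Highest set bit at position 4

4


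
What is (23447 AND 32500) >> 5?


Step 1: 23447 & 32500 = 23188
Step 2: 23188 >> 5 = 724

724


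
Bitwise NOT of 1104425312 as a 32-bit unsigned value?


~0b1000001110101000011000101100000 = 0b10111110001010111100111010011111 = 3190541983 (32-bit unsigned)

3190541983


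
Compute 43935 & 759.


0b1010101110011111 & 0b1011110111 = 0b1010010111 = 663

663


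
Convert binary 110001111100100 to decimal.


110001111100100 in decimal = 25572

25572


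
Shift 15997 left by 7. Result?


0b11111001111101 << 7 = 0b111110011111010000000 = 2047616

2047616


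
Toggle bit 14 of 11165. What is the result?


11165 ^ (1 << 14) = 11165 ^ 16384 = 27549

27549


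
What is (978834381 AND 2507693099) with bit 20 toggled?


Step 1: 978834381 & 2507693099 = 273698825
Step 2: 273698825 ^ (1 << 20) = 273698825 ^ 1048576 = 272650249

272650249


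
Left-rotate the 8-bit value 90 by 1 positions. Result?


Rotate 0b1011010 left by 1 (8-bit) = 0b10110100 = 180

180


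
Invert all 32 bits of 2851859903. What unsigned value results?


2851859903 ^ 4294967295 = 1443107392

1443107392


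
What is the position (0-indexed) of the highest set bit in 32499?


0b111111011110011. Highest set bit at position 14

14


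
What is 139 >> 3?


0b10001011 >> 3 = 0b10001 = 17

17


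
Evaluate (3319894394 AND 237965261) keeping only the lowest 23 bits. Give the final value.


Step 1: 3319894394 & 237965261 = 69271880
Step 2: 69271880 & 8388607 = 2163016

2163016


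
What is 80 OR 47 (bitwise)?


0b1010000 | 0b101111 = 0b1111111 = 127

127


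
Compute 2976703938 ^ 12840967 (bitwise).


0b10110001011011001110010111000010 ^ 0b110000111111000000000111 = 0b10110001101011110001010111000101 = 2981041605

2981041605


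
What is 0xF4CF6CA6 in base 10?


F4CF6CA6 hex = 4107234470 decimal

4107234470


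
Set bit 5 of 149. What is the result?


149 | (1 << 5) = 149 | 32 = 181

181


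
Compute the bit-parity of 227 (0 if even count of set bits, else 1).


0b11100011 has 5 ones => parity 1

1


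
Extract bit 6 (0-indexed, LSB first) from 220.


0b11011100, position 6 = 1

1


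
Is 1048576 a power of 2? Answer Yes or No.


0b100000000000000000000. Only one bit set => Yes

Yes


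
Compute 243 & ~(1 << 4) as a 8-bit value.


243 & ~(1 << 4) = 227

227


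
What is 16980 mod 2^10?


16980 & 1023 = 596

596


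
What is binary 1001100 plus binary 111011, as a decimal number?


1001100 + 111011 = 10000111 = 135

135


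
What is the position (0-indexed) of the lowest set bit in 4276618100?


0b11111110111010000000001101110100. Lowest set bit at position 2

2


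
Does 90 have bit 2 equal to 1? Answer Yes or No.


0b1011010, bit 2 = 0. No

No


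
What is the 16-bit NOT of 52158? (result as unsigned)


~0b1100101110111110 = 0b11010001000001 = 13377 (16-bit unsigned)

13377


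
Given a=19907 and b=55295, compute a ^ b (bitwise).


19907 ^ 55295 = 39484

39484


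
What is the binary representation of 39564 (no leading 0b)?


39564 = 1001101010001100 in binary

1001101010001100


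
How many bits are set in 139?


0b10001011 has 4 set bits

4


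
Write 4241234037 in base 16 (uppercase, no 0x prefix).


4241234037 = FCCC1875 hex

FCCC1875


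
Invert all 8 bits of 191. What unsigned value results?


191 ^ 255 = 64

64


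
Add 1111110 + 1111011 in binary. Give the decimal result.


1111110 + 1111011 = 11111001 = 249

249


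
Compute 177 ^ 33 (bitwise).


0b10110001 ^ 0b100001 = 0b10010000 = 144

144


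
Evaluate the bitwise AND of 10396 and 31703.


0b10100010011100 & 0b111101111010111 = 0b10100010010100 = 10388

10388


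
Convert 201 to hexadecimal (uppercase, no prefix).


201 = C9 hex

C9


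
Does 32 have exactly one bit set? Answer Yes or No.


0b100000. Only one bit set => Yes

Yes


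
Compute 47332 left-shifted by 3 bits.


0b1011100011100100 << 3 = 0b1011100011100100000 = 378656

378656


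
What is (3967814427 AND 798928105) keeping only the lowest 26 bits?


Step 1: 3967814427 & 798928105 = 746588169
Step 2: 746588169 & 67108863 = 8390665

8390665


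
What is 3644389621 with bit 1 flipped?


3644389621 ^ (1 << 1) = 3644389621 ^ 2 = 3644389623

3644389623


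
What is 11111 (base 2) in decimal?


11111 in decimal = 31

31


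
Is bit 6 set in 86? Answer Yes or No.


0b1010110, bit 6 = 1. Yes

Yes


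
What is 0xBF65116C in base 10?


BF65116C hex = 3211071852 decimal

3211071852
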